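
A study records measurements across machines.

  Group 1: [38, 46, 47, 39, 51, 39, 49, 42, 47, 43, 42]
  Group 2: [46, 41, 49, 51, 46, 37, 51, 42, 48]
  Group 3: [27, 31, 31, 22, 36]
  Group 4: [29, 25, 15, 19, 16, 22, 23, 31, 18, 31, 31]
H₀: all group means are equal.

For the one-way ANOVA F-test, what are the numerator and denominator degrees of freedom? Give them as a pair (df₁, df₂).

k = 4 groups, N = 36 total
df = (k−1, N−k) = (4−1, 36−4) = (3, 32)

degrees of freedom = [3, 32]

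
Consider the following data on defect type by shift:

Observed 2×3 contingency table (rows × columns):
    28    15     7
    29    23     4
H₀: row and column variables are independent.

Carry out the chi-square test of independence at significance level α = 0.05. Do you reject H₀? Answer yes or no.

reject H₀: no

Row totals [50, 56], col totals [57, 38, 11], n=106
χ² = (28−26.89)²/26.89 + (15−17.92)²/17.92 + (7−5.19)²/5.19 + (29−30.11)²/30.11 + (23−20.08)²/20.08 + (4−5.81)²/5.81 = 2.1873
df = 2
p-value (upper-tail) = 0.33499
At α=0.05: p ≥ α → fail to reject H₀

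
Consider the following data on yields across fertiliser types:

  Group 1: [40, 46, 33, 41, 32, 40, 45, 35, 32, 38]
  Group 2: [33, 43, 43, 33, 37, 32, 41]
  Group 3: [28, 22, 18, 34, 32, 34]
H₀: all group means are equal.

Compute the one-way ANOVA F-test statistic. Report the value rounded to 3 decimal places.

test statistic = 7.219

Group means [38.20, 37.43, 28.00], grand mean 35.304
SSB = Σnᵢ(x̄ᵢ−x̄)² = 435.555; SSW = ΣΣ(x−x̄ᵢ)² = 603.314
MSB = 435.555/2 = 217.7776; MSW = 603.314/20 = 30.1657
F = MSB/MSW = 7.2194
df = (2, 20)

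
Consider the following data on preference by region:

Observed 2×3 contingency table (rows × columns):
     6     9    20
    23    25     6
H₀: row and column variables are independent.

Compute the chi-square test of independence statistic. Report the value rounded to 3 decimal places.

Row totals [35, 54], col totals [29, 34, 26], n=89
χ² = (6−11.40)²/11.40 + (9−13.37)²/13.37 + (20−10.22)²/10.22 + (23−17.60)²/17.60 + (25−20.63)²/20.63 + (6−15.78)²/15.78 = 21.9789
df = 2

test statistic = 21.979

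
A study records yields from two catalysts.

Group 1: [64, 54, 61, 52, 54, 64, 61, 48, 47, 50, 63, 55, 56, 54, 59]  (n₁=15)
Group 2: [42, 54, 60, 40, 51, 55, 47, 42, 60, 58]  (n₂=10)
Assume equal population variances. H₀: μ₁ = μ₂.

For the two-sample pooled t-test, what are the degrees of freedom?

df = n₁ + n₂ − 2 = 15 + 10 − 2 = 23

degrees of freedom = 23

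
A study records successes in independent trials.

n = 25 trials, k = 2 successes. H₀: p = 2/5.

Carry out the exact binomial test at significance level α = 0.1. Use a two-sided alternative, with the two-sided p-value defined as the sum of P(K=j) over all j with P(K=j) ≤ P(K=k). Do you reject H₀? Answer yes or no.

reject H₀: yes

Exact binomial: n=25, k=2, p₀=2/5=0.4000
P(X=j) = C(n,j)·p₀^j·(1−p₀)^(n−j); p = Σ P(X=j) over j with P(X=j) ≤ P(X=2)
p-value (two-sided) = 0.00071
At α=0.1: p < α → reject H₀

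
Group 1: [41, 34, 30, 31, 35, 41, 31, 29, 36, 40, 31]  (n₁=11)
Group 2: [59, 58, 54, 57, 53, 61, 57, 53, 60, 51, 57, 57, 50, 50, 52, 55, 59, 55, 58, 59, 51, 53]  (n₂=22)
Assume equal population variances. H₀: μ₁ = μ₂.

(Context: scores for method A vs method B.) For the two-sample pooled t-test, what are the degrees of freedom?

df = n₁ + n₂ − 2 = 11 + 22 − 2 = 31

degrees of freedom = 31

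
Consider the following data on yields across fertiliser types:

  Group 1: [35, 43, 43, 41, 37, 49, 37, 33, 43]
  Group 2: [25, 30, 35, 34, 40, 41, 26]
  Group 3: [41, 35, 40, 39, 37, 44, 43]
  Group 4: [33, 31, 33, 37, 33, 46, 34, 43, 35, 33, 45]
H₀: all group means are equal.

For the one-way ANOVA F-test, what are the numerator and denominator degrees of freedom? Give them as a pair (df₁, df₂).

k = 4 groups, N = 34 total
df = (k−1, N−k) = (4−1, 34−4) = (3, 30)

degrees of freedom = [3, 30]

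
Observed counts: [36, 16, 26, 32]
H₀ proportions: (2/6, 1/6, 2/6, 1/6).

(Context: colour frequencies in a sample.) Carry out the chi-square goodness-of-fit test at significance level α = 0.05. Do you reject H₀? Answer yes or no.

reject H₀: yes

n = 110; E_i = n·p_i = [36.67, 18.33, 36.67, 18.33]
χ² = (36−36.67)²/36.67 + (16−18.33)²/18.33 + (26−36.67)²/36.67 + (32−18.33)²/18.33 = 13.6000
df = 3
p-value (upper-tail) = 0.00350
At α=0.05: p < α → reject H₀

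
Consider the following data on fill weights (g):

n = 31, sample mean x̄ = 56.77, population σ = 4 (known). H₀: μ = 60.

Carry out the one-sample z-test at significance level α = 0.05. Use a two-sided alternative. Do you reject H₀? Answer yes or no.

reject H₀: yes

SE = σ/√n = 4/√31 = 0.7184
z = (x̄−μ₀)/SE = (56.77−60)/0.7184 = -4.4960
p-value (two-sided) = 0.00001
At α=0.05: p < α → reject H₀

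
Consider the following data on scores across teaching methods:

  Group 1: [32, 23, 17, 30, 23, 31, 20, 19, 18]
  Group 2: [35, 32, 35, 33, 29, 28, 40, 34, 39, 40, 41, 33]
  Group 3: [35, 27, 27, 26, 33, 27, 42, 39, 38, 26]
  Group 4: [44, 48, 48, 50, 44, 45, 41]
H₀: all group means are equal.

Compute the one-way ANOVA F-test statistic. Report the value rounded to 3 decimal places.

test statistic = 25.247

Group means [23.67, 34.92, 32.00, 45.71], grand mean 33.474
SSB = Σnᵢ(x̄ᵢ−x̄)² = 1961.128; SSW = ΣΣ(x−x̄ᵢ)² = 880.345
MSB = 1961.128/3 = 653.7095; MSW = 880.345/34 = 25.8925
F = MSB/MSW = 25.2471
df = (3, 34)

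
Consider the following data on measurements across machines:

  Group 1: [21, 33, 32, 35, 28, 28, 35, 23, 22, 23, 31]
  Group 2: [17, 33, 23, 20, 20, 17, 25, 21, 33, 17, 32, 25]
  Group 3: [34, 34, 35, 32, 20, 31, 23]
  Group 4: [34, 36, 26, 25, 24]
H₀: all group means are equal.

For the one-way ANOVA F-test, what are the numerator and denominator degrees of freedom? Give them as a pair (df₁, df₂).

degrees of freedom = [3, 31]

k = 4 groups, N = 35 total
df = (k−1, N−k) = (4−1, 35−4) = (3, 31)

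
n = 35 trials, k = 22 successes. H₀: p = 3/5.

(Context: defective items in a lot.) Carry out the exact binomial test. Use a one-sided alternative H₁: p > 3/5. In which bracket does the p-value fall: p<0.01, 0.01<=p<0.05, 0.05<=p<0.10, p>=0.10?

p-value bracket: p>=0.10

Exact binomial: n=35, k=22, p₀=3/5=0.6000
P(X≥22) from Σ C(n,i)·p₀^i·(1−p₀)^(n−i)
p-value (one-sided, H₁ greater) = 0.43614
→ bracket: p>=0.10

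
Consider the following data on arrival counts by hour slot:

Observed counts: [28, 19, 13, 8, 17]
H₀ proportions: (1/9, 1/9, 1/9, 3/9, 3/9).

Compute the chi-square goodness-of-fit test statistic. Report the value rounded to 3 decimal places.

n = 85; E_i = n·p_i = [9.44, 9.44, 9.44, 28.33, 28.33]
χ² = (28−9.44)²/9.44 + (19−9.44)²/9.44 + (13−9.44)²/9.44 + (8−28.33)²/28.33 + (17−28.33)²/28.33 = 66.5882
df = 4

test statistic = 66.588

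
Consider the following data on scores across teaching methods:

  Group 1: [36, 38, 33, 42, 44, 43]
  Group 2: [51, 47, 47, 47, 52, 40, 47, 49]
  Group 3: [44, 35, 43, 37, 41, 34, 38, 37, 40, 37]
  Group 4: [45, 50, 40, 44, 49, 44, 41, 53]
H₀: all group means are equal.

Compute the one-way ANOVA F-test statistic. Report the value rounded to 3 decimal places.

Group means [39.33, 47.50, 38.60, 45.75], grand mean 42.750
SSB = Σnᵢ(x̄ᵢ−x̄)² = 494.767; SSW = ΣΣ(x−x̄ᵢ)² = 429.233
MSB = 494.767/3 = 164.9222; MSW = 429.233/28 = 15.3298
F = MSB/MSW = 10.7583
df = (3, 28)

test statistic = 10.758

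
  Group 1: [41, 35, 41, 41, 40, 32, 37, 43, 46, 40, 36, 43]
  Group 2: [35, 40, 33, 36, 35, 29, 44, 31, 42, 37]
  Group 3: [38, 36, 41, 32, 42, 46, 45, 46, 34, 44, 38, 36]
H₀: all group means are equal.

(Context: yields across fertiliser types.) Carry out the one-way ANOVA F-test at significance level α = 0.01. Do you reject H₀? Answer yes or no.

reject H₀: no

Group means [39.58, 36.20, 39.83], grand mean 38.676
SSB = Σnᵢ(x̄ᵢ−x̄)² = 87.258; SSW = ΣΣ(x−x̄ᵢ)² = 628.183
MSB = 87.258/2 = 43.6289; MSW = 628.183/31 = 20.2640
F = MSB/MSW = 2.1530
df = (2, 31)
p-value (upper-tail) = 0.13318
At α=0.01: p ≥ α → fail to reject H₀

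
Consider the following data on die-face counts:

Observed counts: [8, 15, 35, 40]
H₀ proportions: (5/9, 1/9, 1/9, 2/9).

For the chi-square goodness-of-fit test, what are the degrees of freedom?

df = k − 1 = 4 − 1 = 3

degrees of freedom = 3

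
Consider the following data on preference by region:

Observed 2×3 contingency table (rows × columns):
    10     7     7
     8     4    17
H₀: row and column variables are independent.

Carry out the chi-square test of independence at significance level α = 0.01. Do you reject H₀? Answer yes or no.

Row totals [24, 29], col totals [18, 11, 24], n=53
χ² = (10−8.15)²/8.15 + (7−4.98)²/4.98 + (7−10.87)²/10.87 + (8−9.85)²/9.85 + (4−6.02)²/6.02 + (17−13.13)²/13.13 = 4.7779
df = 2
p-value (upper-tail) = 0.09173
At α=0.01: p ≥ α → fail to reject H₀

reject H₀: no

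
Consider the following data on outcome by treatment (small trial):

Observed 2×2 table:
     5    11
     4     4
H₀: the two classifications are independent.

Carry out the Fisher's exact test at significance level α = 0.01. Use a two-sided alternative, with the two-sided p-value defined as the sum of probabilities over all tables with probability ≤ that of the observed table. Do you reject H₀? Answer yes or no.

reject H₀: no

Margins: r₁=16, r₂=8, c₁=9, c₂=15, n=24
p_obs = C(16,5)·C(8,4)/C(24,9); sum pmf over tables with pmf ≤ p_obs
p-value (two-sided) = 0.41203
At α=0.01: p ≥ α → fail to reject H₀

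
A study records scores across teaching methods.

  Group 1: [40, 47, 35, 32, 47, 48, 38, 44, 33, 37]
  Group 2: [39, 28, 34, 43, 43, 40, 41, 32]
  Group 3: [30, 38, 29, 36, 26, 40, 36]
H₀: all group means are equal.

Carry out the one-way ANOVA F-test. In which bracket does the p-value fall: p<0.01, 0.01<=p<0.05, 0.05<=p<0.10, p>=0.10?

Group means [40.10, 37.50, 33.57], grand mean 37.440
SSB = Σnᵢ(x̄ᵢ−x̄)² = 175.546; SSW = ΣΣ(x−x̄ᵢ)² = 706.614
MSB = 175.546/2 = 87.7729; MSW = 706.614/22 = 32.1188
F = MSB/MSW = 2.7328
df = (2, 22)
p-value (upper-tail) = 0.08709
→ bracket: 0.05<=p<0.10

p-value bracket: 0.05<=p<0.10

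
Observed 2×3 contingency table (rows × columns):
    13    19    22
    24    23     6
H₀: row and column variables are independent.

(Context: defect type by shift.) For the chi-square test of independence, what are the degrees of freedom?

degrees of freedom = 2

df = (r−1)(c−1) = (2−1)·(3−1) = 2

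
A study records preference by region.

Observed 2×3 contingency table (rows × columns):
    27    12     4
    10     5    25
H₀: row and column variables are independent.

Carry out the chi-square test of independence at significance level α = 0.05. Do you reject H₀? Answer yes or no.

reject H₀: yes

Row totals [43, 40], col totals [37, 17, 29], n=83
χ² = (27−19.17)²/19.17 + (12−8.81)²/8.81 + (4−15.02)²/15.02 + (10−17.83)²/17.83 + (5−8.19)²/8.19 + (25−13.98)²/13.98 = 25.8254
df = 2
p-value (upper-tail) = 0.00000
At α=0.05: p < α → reject H₀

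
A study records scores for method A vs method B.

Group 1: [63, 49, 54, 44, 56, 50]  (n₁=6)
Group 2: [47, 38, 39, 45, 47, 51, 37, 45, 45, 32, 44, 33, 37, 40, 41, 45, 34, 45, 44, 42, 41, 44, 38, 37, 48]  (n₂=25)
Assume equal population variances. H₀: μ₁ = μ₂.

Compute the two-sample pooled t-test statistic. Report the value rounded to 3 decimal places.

x̄₁=52.667, s₁=6.563, n₁=6
x̄₂=41.560, s₂=4.942, n₂=25
s_p² = [5·6.563² + 24·4.942²]/29 = 27.6377
SE = √(s_p²·(1/6+1/25)) = 2.3899
t = (52.667−41.560)/2.3899 = 4.6473
df = 29

test statistic = 4.647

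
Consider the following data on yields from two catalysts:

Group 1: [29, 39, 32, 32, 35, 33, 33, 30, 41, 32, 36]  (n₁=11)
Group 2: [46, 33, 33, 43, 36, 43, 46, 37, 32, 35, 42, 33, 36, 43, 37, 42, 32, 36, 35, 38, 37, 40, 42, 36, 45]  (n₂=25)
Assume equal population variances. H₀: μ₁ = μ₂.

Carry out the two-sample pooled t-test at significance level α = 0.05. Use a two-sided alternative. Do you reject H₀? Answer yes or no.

reject H₀: yes

x̄₁=33.818, s₁=3.656, n₁=11
x̄₂=38.320, s₂=4.497, n₂=25
s_p² = [10·3.656² + 24·4.497²]/34 = 18.2081
SE = √(s_p²·(1/11+1/25)) = 1.5439
t = (33.818−38.320)/1.5439 = -2.9159
df = 34
p-value (two-sided) = 0.00624
At α=0.05: p < α → reject H₀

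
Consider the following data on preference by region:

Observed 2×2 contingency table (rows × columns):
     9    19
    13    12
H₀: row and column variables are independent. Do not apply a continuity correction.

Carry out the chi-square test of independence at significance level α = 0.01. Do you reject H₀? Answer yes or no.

Row totals [28, 25], col totals [22, 31], n=53
χ² = (9−11.62)²/11.62 + (19−16.38)²/16.38 + (13−10.38)²/10.38 + (12−14.62)²/14.62 = 2.1450
df = 1
p-value (upper-tail) = 0.14304
At α=0.01: p ≥ α → fail to reject H₀

reject H₀: no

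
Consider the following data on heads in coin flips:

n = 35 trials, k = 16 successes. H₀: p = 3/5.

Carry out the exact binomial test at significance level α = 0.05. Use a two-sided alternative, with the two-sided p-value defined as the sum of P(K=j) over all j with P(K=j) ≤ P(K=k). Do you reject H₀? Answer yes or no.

Exact binomial: n=35, k=16, p₀=3/5=0.6000
P(X=j) = C(n,j)·p₀^j·(1−p₀)^(n−j); p = Σ P(X=j) over j with P(X=j) ≤ P(X=16)
p-value (two-sided) = 0.08749
At α=0.05: p ≥ α → fail to reject H₀

reject H₀: no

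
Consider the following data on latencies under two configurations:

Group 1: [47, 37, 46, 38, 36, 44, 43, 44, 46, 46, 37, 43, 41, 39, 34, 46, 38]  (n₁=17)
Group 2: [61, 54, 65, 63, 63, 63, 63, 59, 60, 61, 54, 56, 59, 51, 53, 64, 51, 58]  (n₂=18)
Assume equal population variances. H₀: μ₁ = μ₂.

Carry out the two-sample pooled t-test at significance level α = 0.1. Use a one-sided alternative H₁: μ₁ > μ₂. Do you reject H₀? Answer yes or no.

x̄₁=41.471, s₁=4.230, n₁=17
x̄₂=58.778, s₂=4.583, n₂=18
s_p² = [16·4.230² + 17·4.583²]/33 = 19.4953
SE = √(s_p²·(1/17+1/18)) = 1.4933
t = (41.471−58.778)/1.4933 = -11.5901
df = 33
p-value (one-sided, H₁ greater) = 1.00000
At α=0.1: p ≥ α → fail to reject H₀

reject H₀: no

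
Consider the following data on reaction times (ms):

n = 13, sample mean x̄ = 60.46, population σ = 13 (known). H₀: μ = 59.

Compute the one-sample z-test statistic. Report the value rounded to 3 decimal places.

SE = σ/√n = 13/√13 = 3.6056
z = (x̄−μ₀)/SE = (60.46−59)/3.6056 = 0.4049

test statistic = 0.405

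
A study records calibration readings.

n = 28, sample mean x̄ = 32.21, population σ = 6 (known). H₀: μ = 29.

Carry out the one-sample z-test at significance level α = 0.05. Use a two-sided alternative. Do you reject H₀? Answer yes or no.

reject H₀: yes

SE = σ/√n = 6/√28 = 1.1339
z = (x̄−μ₀)/SE = (32.21−29)/1.1339 = 2.8310
p-value (two-sided) = 0.00464
At α=0.05: p < α → reject H₀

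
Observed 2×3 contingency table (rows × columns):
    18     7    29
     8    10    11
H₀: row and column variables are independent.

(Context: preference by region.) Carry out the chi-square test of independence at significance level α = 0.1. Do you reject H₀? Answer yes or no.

reject H₀: yes

Row totals [54, 29], col totals [26, 17, 40], n=83
χ² = (18−16.92)²/16.92 + (7−11.06)²/11.06 + (29−26.02)²/26.02 + (8−9.08)²/9.08 + (10−5.94)²/5.94 + (11−13.98)²/13.98 = 5.4389
df = 2
p-value (upper-tail) = 0.06591
At α=0.1: p < α → reject H₀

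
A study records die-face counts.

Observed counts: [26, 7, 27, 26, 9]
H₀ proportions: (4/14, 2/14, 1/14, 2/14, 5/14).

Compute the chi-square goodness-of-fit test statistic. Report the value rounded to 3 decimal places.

n = 95; E_i = n·p_i = [27.14, 13.57, 6.79, 13.57, 33.93]
χ² = (26−27.14)²/27.14 + (7−13.57)²/13.57 + (27−6.79)²/6.79 + (26−13.57)²/13.57 + (9−33.93)²/33.93 = 93.1453
df = 4

test statistic = 93.145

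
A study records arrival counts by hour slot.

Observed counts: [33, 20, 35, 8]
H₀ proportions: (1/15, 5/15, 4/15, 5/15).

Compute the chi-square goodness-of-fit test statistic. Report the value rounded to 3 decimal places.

n = 96; E_i = n·p_i = [6.40, 32.00, 25.60, 32.00]
χ² = (33−6.40)²/6.40 + (20−32.00)²/32.00 + (35−25.60)²/25.60 + (8−32.00)²/32.00 = 136.5078
df = 3

test statistic = 136.508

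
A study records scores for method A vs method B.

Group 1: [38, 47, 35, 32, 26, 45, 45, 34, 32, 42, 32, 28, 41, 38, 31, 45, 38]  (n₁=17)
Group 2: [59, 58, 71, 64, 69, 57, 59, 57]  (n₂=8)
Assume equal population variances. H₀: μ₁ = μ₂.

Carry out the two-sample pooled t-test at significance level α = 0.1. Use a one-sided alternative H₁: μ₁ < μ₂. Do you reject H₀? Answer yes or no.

reject H₀: yes

x̄₁=37.000, s₁=6.432, n₁=17
x̄₂=61.750, s₂=5.574, n₂=8
s_p² = [16·6.432² + 7·5.574²]/23 = 38.2391
SE = √(s_p²·(1/17+1/8)) = 2.6513
t = (37.000−61.750)/2.6513 = -9.3351
df = 23
p-value (one-sided, H₁ less) = 0.00000
At α=0.1: p < α → reject H₀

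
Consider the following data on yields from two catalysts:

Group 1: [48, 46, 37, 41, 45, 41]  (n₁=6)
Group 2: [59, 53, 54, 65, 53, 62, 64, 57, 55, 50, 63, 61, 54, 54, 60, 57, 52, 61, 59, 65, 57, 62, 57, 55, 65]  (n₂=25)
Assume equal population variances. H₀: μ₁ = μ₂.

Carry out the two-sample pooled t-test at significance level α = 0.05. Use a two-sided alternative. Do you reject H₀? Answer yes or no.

x̄₁=43.000, s₁=4.050, n₁=6
x̄₂=58.160, s₂=4.488, n₂=25
s_p² = [5·4.050² + 24·4.488²]/29 = 19.4952
SE = √(s_p²·(1/6+1/25)) = 2.0072
t = (43.000−58.160)/2.0072 = -7.5527
df = 29
p-value (two-sided) = 0.00000
At α=0.05: p < α → reject H₀

reject H₀: yes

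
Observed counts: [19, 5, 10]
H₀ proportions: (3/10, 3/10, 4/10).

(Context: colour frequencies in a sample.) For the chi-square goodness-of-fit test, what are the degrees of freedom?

degrees of freedom = 2

df = k − 1 = 3 − 1 = 2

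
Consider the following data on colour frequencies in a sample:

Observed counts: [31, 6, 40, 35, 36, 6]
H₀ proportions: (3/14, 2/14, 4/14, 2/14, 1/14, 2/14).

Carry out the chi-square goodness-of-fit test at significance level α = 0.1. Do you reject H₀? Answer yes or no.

n = 154; E_i = n·p_i = [33.00, 22.00, 44.00, 22.00, 11.00, 22.00]
χ² = (31−33.00)²/33.00 + (6−22.00)²/22.00 + (40−44.00)²/44.00 + (35−22.00)²/22.00 + (36−11.00)²/11.00 + (6−22.00)²/22.00 = 88.2576
df = 5
p-value (upper-tail) = 0.00000
At α=0.1: p < α → reject H₀

reject H₀: yes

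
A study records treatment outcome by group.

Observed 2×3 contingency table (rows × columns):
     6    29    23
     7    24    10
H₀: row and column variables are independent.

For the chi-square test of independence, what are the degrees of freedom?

degrees of freedom = 2

df = (r−1)(c−1) = (2−1)·(3−1) = 2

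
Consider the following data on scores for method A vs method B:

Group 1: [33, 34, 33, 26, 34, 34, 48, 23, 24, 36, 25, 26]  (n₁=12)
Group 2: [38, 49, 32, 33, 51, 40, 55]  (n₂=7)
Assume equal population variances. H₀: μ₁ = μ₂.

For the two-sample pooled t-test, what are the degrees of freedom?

degrees of freedom = 17

df = n₁ + n₂ − 2 = 12 + 7 − 2 = 17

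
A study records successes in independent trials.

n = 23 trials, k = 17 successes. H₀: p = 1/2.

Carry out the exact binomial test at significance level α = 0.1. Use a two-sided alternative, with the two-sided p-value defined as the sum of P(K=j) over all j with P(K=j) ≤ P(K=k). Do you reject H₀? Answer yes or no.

Exact binomial: n=23, k=17, p₀=1/2=0.5000
P(X=j) = C(n,j)·p₀^j·(1−p₀)^(n−j); p = Σ P(X=j) over j with P(X=j) ≤ P(X=17)
p-value (two-sided) = 0.03469
At α=0.1: p < α → reject H₀

reject H₀: yes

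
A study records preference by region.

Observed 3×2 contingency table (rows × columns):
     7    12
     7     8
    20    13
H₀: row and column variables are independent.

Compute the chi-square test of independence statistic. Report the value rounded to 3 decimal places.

Row totals [19, 15, 33], col totals [34, 33], n=67
χ² = (7−9.64)²/9.64 + (12−9.36)²/9.36 + (7−7.61)²/7.61 + (8−7.39)²/7.39 + (20−16.75)²/16.75 + (13−16.25)²/16.25 = 2.8530
df = 2

test statistic = 2.853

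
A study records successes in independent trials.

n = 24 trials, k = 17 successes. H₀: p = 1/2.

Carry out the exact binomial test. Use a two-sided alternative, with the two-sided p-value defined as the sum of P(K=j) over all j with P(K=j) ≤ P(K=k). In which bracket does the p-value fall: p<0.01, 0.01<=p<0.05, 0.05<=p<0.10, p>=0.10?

p-value bracket: 0.05<=p<0.10

Exact binomial: n=24, k=17, p₀=1/2=0.5000
P(X=j) = C(n,j)·p₀^j·(1−p₀)^(n−j); p = Σ P(X=j) over j with P(X=j) ≤ P(X=17)
p-value (two-sided) = 0.06391
→ bracket: 0.05<=p<0.10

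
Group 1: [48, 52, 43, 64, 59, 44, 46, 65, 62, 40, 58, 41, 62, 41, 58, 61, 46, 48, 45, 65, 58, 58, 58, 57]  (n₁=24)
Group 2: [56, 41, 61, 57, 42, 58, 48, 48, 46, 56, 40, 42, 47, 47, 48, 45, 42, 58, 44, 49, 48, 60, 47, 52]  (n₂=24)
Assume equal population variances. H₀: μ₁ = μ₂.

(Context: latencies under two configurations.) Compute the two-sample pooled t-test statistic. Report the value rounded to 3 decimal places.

test statistic = 1.857

x̄₁=53.292, s₁=8.498, n₁=24
x̄₂=49.250, s₂=6.442, n₂=24
s_p² = [23·8.498² + 23·6.442²]/46 = 56.8578
SE = √(s_p²·(1/24+1/24)) = 2.1767
t = (53.292−49.250)/2.1767 = 1.8568
df = 46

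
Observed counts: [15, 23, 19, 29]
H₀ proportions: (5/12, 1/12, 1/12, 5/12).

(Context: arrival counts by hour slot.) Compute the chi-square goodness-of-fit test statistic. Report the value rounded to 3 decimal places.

test statistic = 67.935

n = 86; E_i = n·p_i = [35.83, 7.17, 7.17, 35.83]
χ² = (15−35.83)²/35.83 + (23−7.17)²/7.17 + (19−7.17)²/7.17 + (29−35.83)²/35.83 = 67.9349
df = 3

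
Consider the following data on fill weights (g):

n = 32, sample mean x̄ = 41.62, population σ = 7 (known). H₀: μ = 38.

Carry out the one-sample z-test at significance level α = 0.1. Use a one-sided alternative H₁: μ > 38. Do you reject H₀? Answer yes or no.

SE = σ/√n = 7/√32 = 1.2374
z = (x̄−μ₀)/SE = (41.62−38)/1.2374 = 2.9254
p-value (one-sided, H₁ greater) = 0.00172
At α=0.1: p < α → reject H₀

reject H₀: yes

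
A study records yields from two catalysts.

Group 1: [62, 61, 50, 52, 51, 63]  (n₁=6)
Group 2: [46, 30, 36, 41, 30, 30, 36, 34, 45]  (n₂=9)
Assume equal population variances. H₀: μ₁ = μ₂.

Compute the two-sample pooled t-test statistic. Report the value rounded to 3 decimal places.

test statistic = 6.125

x̄₁=56.500, s₁=6.091, n₁=6
x̄₂=36.444, s₂=6.287, n₂=9
s_p² = [5·6.091² + 8·6.287²]/13 = 38.5940
SE = √(s_p²·(1/6+1/9)) = 3.2742
t = (56.500−36.444)/3.2742 = 6.1253
df = 13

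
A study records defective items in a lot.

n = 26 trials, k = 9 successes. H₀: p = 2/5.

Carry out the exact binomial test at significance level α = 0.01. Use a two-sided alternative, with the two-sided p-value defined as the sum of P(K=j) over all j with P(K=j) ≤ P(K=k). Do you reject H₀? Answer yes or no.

reject H₀: no

Exact binomial: n=26, k=9, p₀=2/5=0.4000
P(X=j) = C(n,j)·p₀^j·(1−p₀)^(n−j); p = Σ P(X=j) over j with P(X=j) ≤ P(X=9)
p-value (two-sided) = 0.69050
At α=0.01: p ≥ α → fail to reject H₀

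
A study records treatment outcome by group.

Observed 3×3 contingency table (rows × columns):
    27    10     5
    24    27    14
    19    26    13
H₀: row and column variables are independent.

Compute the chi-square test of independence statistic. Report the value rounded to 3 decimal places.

Row totals [42, 65, 58], col totals [70, 63, 32], n=165
χ² = (27−17.82)²/17.82 + (10−16.04)²/16.04 + (5−8.15)²/8.15 + (24−27.58)²/27.58 + (27−24.82)²/24.82 + (14−12.61)²/12.61 + (19−24.61)²/24.61 + (26−22.15)²/22.15 + (13−11.25)²/11.25 = 11.2488
df = 4

test statistic = 11.249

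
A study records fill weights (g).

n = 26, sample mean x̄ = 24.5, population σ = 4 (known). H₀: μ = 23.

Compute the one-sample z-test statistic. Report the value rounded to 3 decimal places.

SE = σ/√n = 4/√26 = 0.7845
z = (x̄−μ₀)/SE = (24.5−23)/0.7845 = 1.9121

test statistic = 1.912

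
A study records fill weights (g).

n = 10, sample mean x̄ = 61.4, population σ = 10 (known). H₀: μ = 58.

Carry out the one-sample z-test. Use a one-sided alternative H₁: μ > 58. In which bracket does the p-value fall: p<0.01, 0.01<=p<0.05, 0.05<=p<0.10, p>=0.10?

p-value bracket: p>=0.10

SE = σ/√n = 10/√10 = 3.1623
z = (x̄−μ₀)/SE = (61.4−58)/3.1623 = 1.0752
p-value (one-sided, H₁ greater) = 0.14115
→ bracket: p>=0.10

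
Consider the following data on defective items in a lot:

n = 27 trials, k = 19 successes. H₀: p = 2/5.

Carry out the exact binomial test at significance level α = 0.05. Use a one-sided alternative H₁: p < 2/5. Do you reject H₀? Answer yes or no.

reject H₀: no

Exact binomial: n=27, k=19, p₀=2/5=0.4000
P(X≤19) from Σ C(n,i)·p₀^i·(1−p₀)^(n−i)
p-value (one-sided, H₁ less) = 0.99965
At α=0.05: p ≥ α → fail to reject H₀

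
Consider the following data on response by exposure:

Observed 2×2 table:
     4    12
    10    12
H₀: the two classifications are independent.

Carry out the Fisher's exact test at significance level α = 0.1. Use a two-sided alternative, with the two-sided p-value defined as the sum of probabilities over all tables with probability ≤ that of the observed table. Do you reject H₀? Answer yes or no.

Margins: r₁=16, r₂=22, c₁=14, c₂=24, n=38
p_obs = C(16,4)·C(22,10)/C(38,14); sum pmf over tables with pmf ≤ p_obs
p-value (two-sided) = 0.30871
At α=0.1: p ≥ α → fail to reject H₀

reject H₀: no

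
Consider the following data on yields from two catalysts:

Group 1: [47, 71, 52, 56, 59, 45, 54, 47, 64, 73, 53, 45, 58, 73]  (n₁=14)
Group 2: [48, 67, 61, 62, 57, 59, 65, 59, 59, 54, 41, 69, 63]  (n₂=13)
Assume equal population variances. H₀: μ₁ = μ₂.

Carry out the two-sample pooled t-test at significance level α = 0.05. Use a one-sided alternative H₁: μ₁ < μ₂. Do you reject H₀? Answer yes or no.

reject H₀: no

x̄₁=56.929, s₁=10.004, n₁=14
x̄₂=58.769, s₂=7.650, n₂=13
s_p² = [13·10.004² + 12·7.650²]/25 = 80.1295
SE = √(s_p²·(1/14+1/13)) = 3.4478
t = (56.929−58.769)/3.4478 = -0.5339
df = 25
p-value (one-sided, H₁ less) = 0.29908
At α=0.05: p ≥ α → fail to reject H₀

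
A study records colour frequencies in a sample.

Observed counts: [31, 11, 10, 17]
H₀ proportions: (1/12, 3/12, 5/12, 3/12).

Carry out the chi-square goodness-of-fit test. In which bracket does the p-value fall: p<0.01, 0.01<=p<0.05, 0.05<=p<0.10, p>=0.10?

p-value bracket: p<0.01

n = 69; E_i = n·p_i = [5.75, 17.25, 28.75, 17.25]
χ² = (31−5.75)²/5.75 + (11−17.25)²/17.25 + (10−28.75)²/28.75 + (17−17.25)²/17.25 = 125.3768
df = 3
p-value (upper-tail) = 0.00000
→ bracket: p<0.01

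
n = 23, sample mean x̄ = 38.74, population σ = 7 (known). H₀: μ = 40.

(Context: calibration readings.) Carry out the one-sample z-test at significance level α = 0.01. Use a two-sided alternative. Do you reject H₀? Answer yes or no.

SE = σ/√n = 7/√23 = 1.4596
z = (x̄−μ₀)/SE = (38.74−40)/1.4596 = -0.8632
p-value (two-sided) = 0.38800
At α=0.01: p ≥ α → fail to reject H₀

reject H₀: no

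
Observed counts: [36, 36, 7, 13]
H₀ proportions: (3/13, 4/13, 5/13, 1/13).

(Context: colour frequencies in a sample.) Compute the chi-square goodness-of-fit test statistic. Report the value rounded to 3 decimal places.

n = 92; E_i = n·p_i = [21.23, 28.31, 35.38, 7.08]
χ² = (36−21.23)²/21.23 + (36−28.31)²/28.31 + (7−35.38)²/35.38 + (13−7.08)²/7.08 = 40.0913
df = 3

test statistic = 40.091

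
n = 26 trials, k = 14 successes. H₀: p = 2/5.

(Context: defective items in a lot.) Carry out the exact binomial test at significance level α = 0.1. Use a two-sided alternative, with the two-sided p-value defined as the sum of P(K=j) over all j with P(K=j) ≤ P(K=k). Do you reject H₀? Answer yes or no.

Exact binomial: n=26, k=14, p₀=2/5=0.4000
P(X=j) = C(n,j)·p₀^j·(1−p₀)^(n−j); p = Σ P(X=j) over j with P(X=j) ≤ P(X=14)
p-value (two-sided) = 0.16407
At α=0.1: p ≥ α → fail to reject H₀

reject H₀: no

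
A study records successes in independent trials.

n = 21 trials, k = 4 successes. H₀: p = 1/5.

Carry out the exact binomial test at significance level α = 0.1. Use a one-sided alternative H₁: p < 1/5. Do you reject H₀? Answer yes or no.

reject H₀: no

Exact binomial: n=21, k=4, p₀=1/5=0.2000
P(X≤4) from Σ C(n,i)·p₀^i·(1−p₀)^(n−i)
p-value (one-sided, H₁ less) = 0.58601
At α=0.1: p ≥ α → fail to reject H₀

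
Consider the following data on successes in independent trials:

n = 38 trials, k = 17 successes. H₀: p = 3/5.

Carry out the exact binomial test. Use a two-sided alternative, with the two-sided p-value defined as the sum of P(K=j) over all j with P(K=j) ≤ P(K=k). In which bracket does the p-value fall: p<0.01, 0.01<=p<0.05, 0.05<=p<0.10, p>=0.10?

Exact binomial: n=38, k=17, p₀=3/5=0.6000
P(X=j) = C(n,j)·p₀^j·(1−p₀)^(n−j); p = Σ P(X=j) over j with P(X=j) ≤ P(X=17)
p-value (two-sided) = 0.06767
→ bracket: 0.05<=p<0.10

p-value bracket: 0.05<=p<0.10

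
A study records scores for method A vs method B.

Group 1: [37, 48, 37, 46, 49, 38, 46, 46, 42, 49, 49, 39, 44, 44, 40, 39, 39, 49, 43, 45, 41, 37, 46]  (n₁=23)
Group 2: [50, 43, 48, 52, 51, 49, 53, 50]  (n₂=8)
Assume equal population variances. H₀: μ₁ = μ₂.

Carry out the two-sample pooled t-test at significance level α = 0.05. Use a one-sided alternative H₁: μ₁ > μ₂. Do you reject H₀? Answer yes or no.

x̄₁=43.174, s₁=4.292, n₁=23
x̄₂=49.500, s₂=3.071, n₂=8
s_p² = [22·4.292² + 7·3.071²]/29 = 16.2519
SE = √(s_p²·(1/23+1/8)) = 1.6547
t = (43.174−49.500)/1.6547 = -3.8231
df = 29
p-value (one-sided, H₁ greater) = 0.99968
At α=0.05: p ≥ α → fail to reject H₀

reject H₀: no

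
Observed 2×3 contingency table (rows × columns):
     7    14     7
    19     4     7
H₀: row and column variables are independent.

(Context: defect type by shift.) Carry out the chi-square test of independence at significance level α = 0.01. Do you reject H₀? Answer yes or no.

reject H₀: yes

Row totals [28, 30], col totals [26, 18, 14], n=58
χ² = (7−12.55)²/12.55 + (14−8.69)²/8.69 + (7−6.76)²/6.76 + (19−13.45)²/13.45 + (4−9.31)²/9.31 + (7−7.24)²/7.24 = 11.0382
df = 2
p-value (upper-tail) = 0.00401
At α=0.01: p < α → reject H₀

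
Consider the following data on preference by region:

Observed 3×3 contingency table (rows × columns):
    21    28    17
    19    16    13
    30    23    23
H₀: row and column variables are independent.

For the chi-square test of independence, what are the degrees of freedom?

df = (r−1)(c−1) = (3−1)·(3−1) = 4

degrees of freedom = 4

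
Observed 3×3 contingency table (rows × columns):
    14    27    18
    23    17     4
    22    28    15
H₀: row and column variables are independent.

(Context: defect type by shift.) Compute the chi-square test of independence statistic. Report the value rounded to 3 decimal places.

test statistic = 11.499

Row totals [59, 44, 65], col totals [59, 72, 37], n=168
χ² = (14−20.72)²/20.72 + (27−25.29)²/25.29 + (18−12.99)²/12.99 + (23−15.45)²/15.45 + (17−18.86)²/18.86 + (4−9.69)²/9.69 + (22−22.83)²/22.83 + (28−27.86)²/27.86 + (15−14.32)²/14.32 = 11.4989
df = 4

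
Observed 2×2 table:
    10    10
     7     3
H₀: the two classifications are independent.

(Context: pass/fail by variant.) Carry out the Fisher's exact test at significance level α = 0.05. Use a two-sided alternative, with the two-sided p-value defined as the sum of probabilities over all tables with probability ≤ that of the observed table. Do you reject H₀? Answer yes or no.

Margins: r₁=20, r₂=10, c₁=17, c₂=13, n=30
p_obs = C(20,10)·C(10,7)/C(30,17); sum pmf over tables with pmf ≤ p_obs
p-value (two-sided) = 0.44041
At α=0.05: p ≥ α → fail to reject H₀

reject H₀: no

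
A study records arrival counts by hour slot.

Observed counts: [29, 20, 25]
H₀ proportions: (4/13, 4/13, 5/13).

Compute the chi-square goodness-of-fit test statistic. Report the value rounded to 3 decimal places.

n = 74; E_i = n·p_i = [22.77, 22.77, 28.46]
χ² = (29−22.77)²/22.77 + (20−22.77)²/22.77 + (25−28.46)²/28.46 = 2.4628
df = 2

test statistic = 2.463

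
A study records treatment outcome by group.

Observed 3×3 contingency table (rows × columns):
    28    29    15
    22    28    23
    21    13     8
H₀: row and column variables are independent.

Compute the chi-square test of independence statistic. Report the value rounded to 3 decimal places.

Row totals [72, 73, 42], col totals [71, 70, 46], n=187
χ² = (28−27.34)²/27.34 + (29−26.95)²/26.95 + (15−17.71)²/17.71 + (22−27.72)²/27.72 + (28−27.33)²/27.33 + (23−17.96)²/17.96 + (21−15.95)²/15.95 + (13−15.72)²/15.72 + (8−10.33)²/10.33 = 5.7974
df = 4

test statistic = 5.797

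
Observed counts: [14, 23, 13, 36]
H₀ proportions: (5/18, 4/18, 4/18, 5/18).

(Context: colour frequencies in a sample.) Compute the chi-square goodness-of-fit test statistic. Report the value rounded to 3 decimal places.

test statistic = 12.979

n = 86; E_i = n·p_i = [23.89, 19.11, 19.11, 23.89]
χ² = (14−23.89)²/23.89 + (23−19.11)²/19.11 + (13−19.11)²/19.11 + (36−23.89)²/23.89 = 12.9791
df = 3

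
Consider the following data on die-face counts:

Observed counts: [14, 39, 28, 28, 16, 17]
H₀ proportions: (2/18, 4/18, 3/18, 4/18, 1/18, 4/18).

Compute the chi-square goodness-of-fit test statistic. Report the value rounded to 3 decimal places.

test statistic = 18.204

n = 142; E_i = n·p_i = [15.78, 31.56, 23.67, 31.56, 7.89, 31.56]
χ² = (14−15.78)²/15.78 + (39−31.56)²/31.56 + (28−23.67)²/23.67 + (28−31.56)²/31.56 + (16−7.89)²/7.89 + (17−31.56)²/31.56 = 18.2042
df = 5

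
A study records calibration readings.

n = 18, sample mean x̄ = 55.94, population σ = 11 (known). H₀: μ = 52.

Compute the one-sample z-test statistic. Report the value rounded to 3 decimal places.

SE = σ/√n = 11/√18 = 2.5927
z = (x̄−μ₀)/SE = (55.94−52)/2.5927 = 1.5196

test statistic = 1.520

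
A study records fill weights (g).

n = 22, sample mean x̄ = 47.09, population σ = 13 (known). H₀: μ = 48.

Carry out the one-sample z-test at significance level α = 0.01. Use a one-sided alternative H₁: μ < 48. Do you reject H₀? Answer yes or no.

reject H₀: no

SE = σ/√n = 13/√22 = 2.7716
z = (x̄−μ₀)/SE = (47.09−48)/2.7716 = -0.3283
p-value (one-sided, H₁ less) = 0.37133
At α=0.01: p ≥ α → fail to reject H₀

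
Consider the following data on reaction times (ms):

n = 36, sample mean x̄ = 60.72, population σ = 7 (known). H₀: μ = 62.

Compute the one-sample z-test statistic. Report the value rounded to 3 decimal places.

test statistic = -1.097

SE = σ/√n = 7/√36 = 1.1667
z = (x̄−μ₀)/SE = (60.72−62)/1.1667 = -1.0971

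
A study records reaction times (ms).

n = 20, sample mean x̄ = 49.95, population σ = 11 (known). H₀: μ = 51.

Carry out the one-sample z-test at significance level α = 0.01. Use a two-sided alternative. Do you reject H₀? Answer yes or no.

SE = σ/√n = 11/√20 = 2.4597
z = (x̄−μ₀)/SE = (49.95−51)/2.4597 = -0.4269
p-value (two-sided) = 0.66946
At α=0.01: p ≥ α → fail to reject H₀

reject H₀: no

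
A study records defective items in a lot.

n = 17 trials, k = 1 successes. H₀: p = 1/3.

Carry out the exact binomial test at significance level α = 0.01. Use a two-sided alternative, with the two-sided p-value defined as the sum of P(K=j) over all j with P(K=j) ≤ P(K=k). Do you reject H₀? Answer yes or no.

Exact binomial: n=17, k=1, p₀=1/3=0.3333
P(X=j) = C(n,j)·p₀^j·(1−p₀)^(n−j); p = Σ P(X=j) over j with P(X=j) ≤ P(X=1)
p-value (two-sided) = 0.01765
At α=0.01: p ≥ α → fail to reject H₀

reject H₀: no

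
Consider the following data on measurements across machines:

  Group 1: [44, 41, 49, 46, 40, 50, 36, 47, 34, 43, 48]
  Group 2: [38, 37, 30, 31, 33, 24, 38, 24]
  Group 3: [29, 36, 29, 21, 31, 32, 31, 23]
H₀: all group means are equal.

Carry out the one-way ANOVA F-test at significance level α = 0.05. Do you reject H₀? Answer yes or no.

reject H₀: yes

Group means [43.45, 31.88, 29.00], grand mean 35.741
SSB = Σnᵢ(x̄ᵢ−x̄)² = 1137.583; SSW = ΣΣ(x−x̄ᵢ)² = 673.602
MSB = 1137.583/2 = 568.7915; MSW = 673.602/24 = 28.0668
F = MSB/MSW = 20.2657
df = (2, 24)
p-value (upper-tail) = 0.00001
At α=0.05: p < α → reject H₀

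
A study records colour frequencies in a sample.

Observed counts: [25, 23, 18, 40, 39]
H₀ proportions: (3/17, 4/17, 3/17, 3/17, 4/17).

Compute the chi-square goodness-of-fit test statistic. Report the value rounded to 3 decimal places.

n = 145; E_i = n·p_i = [25.59, 34.12, 25.59, 25.59, 34.12]
χ² = (25−25.59)²/25.59 + (23−34.12)²/34.12 + (18−25.59)²/25.59 + (40−25.59)²/25.59 + (39−34.12)²/34.12 = 14.7023
df = 4

test statistic = 14.702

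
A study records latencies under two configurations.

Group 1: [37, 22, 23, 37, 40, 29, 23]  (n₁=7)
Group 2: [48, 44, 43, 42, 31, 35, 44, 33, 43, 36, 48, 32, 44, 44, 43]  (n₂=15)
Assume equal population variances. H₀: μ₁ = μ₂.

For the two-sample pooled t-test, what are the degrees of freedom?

degrees of freedom = 20

df = n₁ + n₂ − 2 = 7 + 15 − 2 = 20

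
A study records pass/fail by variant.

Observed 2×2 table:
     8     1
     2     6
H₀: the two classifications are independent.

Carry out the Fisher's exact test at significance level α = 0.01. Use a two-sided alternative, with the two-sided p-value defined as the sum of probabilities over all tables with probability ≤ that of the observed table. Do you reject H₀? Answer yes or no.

Margins: r₁=9, r₂=8, c₁=10, c₂=7, n=17
p_obs = C(9,8)·C(8,2)/C(17,10); sum pmf over tables with pmf ≤ p_obs
p-value (two-sided) = 0.01522
At α=0.01: p ≥ α → fail to reject H₀

reject H₀: no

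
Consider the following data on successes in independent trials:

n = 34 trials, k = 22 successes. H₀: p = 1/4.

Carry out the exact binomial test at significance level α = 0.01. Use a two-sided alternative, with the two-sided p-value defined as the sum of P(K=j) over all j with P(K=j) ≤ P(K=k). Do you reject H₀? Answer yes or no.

Exact binomial: n=34, k=22, p₀=1/4=0.2500
P(X=j) = C(n,j)·p₀^j·(1−p₀)^(n−j); p = Σ P(X=j) over j with P(X=j) ≤ P(X=22)
p-value (two-sided) = 0.00000
At α=0.01: p < α → reject H₀

reject H₀: yes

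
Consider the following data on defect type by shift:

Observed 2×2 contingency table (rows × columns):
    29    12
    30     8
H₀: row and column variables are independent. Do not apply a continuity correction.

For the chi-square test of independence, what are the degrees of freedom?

degrees of freedom = 1

df = (r−1)(c−1) = (2−1)·(2−1) = 1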